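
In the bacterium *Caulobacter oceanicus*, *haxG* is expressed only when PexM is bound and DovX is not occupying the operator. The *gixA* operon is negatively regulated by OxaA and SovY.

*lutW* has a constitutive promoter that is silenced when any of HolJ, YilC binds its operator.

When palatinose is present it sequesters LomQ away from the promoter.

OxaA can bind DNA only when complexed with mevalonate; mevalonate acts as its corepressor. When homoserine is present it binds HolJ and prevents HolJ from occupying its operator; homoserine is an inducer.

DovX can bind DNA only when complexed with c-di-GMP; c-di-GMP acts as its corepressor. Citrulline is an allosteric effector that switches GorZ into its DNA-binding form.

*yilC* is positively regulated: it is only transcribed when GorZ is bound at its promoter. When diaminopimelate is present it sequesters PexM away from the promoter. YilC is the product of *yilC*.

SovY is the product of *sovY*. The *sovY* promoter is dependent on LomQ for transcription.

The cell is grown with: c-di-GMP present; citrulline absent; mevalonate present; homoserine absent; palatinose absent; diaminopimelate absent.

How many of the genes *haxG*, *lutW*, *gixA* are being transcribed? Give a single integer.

0

Diaminopimelate is absent, so PexM is active.
c-di-GMP is present, so DovX is active.
With repressor DovX bound, *haxG* is not transcribed.
→ *haxG* is OFF.
Homoserine is absent, so HolJ is active.
Citrulline is absent, so GorZ is inactive.
Required activator GorZ is absent, so *yilC* is not transcribed.
So YilC is not produced.
With repressor HolJ bound, *lutW* is not transcribed.
→ *lutW* is OFF.
Mevalonate is present, so OxaA is active.
Palatinose is absent, so LomQ is active.
No repressor is bound and LomQ is active, so *sovY* is transcribed.
So SovY is produced and active.
With repressor OxaA bound, *gixA* is not transcribed.
→ *gixA* is OFF.
0 of the 3 genes are transcribed.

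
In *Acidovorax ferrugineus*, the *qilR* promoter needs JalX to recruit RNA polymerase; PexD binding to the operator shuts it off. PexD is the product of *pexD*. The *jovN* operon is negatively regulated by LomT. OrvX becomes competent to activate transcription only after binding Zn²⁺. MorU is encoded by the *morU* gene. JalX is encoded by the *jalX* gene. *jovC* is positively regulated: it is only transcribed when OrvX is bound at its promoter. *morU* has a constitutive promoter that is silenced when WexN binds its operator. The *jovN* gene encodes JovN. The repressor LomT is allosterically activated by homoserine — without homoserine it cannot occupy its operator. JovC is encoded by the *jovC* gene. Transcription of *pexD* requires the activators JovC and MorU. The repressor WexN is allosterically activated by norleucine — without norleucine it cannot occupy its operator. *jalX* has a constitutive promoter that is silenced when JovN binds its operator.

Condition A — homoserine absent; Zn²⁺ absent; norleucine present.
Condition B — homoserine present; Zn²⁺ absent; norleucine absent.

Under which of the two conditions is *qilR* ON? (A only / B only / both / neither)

B only

Condition A:
Homoserine is absent, so LomT is inactive.
With no repressor bound, *jovN* is transcribed.
So JovN is produced and active.
With repressor JovN bound, *jalX* is not transcribed.
So JalX is not produced.
Zn²⁺ is absent, so OrvX is inactive.
Required activator OrvX is absent, so *jovC* is not transcribed.
So JovC is not produced.
Norleucine is present, so WexN is active.
With repressor WexN bound, *morU* is not transcribed.
So MorU is not produced.
Required activator JovC is absent, so *pexD* is not transcribed.
So PexD is not produced.
Required activator JalX is absent, so *qilR* is not transcribed.
→ *qilR* is OFF in A.
Condition B:
Homoserine is present, so LomT is active.
With repressor LomT bound, *jovN* is not transcribed.
So JovN is not produced.
With no repressor bound, *jalX* is transcribed.
So JalX is produced and active.
Zn²⁺ is absent, so OrvX is inactive.
Required activator OrvX is absent, so *jovC* is not transcribed.
So JovC is not produced.
Norleucine is absent, so WexN is inactive.
With no repressor bound, *morU* is transcribed.
So MorU is produced and active.
Required activator JovC is absent, so *pexD* is not transcribed.
So PexD is not produced.
No repressor is bound and JalX is active, so *qilR* is transcribed.
→ *qilR* is ON in B.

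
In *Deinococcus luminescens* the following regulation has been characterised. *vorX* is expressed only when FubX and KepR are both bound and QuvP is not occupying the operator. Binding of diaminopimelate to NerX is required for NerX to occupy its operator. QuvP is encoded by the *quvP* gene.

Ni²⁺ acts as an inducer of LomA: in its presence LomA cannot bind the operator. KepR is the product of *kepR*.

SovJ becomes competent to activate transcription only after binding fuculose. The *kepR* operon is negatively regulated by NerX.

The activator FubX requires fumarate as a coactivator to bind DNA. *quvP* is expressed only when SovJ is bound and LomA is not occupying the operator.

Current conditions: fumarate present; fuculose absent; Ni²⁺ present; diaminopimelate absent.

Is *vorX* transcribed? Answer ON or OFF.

ON

Fumarate is present, so FubX is active.
Diaminopimelate is absent, so NerX is inactive.
With no repressor bound, *kepR* is transcribed.
So KepR is produced and active.
Ni²⁺ is present, so LomA is inactive.
Fuculose is absent, so SovJ is inactive.
Required activator SovJ is absent, so *quvP* is not transcribed.
So QuvP is not produced.
No repressor is bound and FubX and KepR are active, so *vorX* is transcribed.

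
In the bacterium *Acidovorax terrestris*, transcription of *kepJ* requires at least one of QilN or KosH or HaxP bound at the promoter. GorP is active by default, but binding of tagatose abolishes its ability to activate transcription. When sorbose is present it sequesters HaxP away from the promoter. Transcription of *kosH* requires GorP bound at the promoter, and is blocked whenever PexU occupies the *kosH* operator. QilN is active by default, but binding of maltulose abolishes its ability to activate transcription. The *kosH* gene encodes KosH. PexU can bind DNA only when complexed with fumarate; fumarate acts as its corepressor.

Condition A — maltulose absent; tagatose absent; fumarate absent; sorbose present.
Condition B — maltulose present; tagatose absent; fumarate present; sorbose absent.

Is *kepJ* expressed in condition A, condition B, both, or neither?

both

Condition A:
Maltulose is absent, so QilN is active.
Tagatose is absent, so GorP is active.
Fumarate is absent, so PexU is inactive.
No repressor is bound and GorP is active, so *kosH* is transcribed.
So KosH is produced and active.
Sorbose is present, so HaxP is inactive.
Activator QilN is present, so *kepJ* is transcribed.
→ *kepJ* is ON in A.
Condition B:
Maltulose is present, so QilN is inactive.
Tagatose is absent, so GorP is active.
Fumarate is present, so PexU is active.
With repressor PexU bound, *kosH* is not transcribed.
So KosH is not produced.
Sorbose is absent, so HaxP is active.
Activator HaxP is present, so *kepJ* is transcribed.
→ *kepJ* is ON in B.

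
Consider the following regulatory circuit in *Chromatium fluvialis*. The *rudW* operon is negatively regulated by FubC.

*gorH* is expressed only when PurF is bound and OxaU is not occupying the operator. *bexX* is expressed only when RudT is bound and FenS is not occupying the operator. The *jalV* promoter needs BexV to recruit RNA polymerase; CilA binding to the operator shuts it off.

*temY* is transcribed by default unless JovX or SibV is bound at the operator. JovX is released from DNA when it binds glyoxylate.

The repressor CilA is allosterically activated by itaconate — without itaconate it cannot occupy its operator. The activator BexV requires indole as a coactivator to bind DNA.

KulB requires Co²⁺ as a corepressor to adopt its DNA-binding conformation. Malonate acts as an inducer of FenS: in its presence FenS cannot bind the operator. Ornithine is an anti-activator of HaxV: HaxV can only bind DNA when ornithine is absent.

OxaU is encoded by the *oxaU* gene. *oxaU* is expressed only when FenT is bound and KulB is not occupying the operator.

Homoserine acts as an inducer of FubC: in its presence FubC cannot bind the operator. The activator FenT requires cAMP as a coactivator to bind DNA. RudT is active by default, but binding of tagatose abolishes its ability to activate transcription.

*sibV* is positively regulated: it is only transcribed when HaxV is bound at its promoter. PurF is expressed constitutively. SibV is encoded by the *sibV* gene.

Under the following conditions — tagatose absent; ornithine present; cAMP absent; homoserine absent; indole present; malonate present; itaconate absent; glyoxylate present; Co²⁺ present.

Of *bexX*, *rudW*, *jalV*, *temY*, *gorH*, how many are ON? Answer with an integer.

Tagatose is absent, so RudT is active.
Malonate is present, so FenS is inactive.
No repressor is bound and RudT is active, so *bexX* is transcribed.
→ *bexX* is ON.
Homoserine is absent, so FubC is active.
With repressor FubC bound, *rudW* is not transcribed.
→ *rudW* is OFF.
Indole is present, so BexV is active.
Itaconate is absent, so CilA is inactive.
No repressor is bound and BexV is active, so *jalV* is transcribed.
→ *jalV* is ON.
Glyoxylate is present, so JovX is inactive.
Ornithine is present, so HaxV is inactive.
Required activator HaxV is absent, so *sibV* is not transcribed.
So SibV is not produced.
With no repressor bound, *temY* is transcribed.
→ *temY* is ON.
cAMP is absent, so FenT is inactive.
Co²⁺ is present, so KulB is active.
With repressor KulB bound, *oxaU* is not transcribed.
So OxaU is not produced.
PurF is produced constitutively and is active.
No repressor is bound and PurF is active, so *gorH* is transcribed.
→ *gorH* is ON.
4 of the 5 genes are transcribed.

4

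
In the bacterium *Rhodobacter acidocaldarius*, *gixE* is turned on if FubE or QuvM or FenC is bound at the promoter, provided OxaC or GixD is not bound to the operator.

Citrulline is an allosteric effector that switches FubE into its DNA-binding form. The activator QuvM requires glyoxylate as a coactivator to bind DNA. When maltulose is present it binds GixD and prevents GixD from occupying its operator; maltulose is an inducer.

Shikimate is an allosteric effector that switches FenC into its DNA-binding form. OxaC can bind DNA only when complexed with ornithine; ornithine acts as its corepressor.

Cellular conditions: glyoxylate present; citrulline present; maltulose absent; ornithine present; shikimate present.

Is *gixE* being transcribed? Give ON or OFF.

OFF

Citrulline is present, so FubE is active.
Glyoxylate is present, so QuvM is active.
Shikimate is present, so FenC is active.
Ornithine is present, so OxaC is active.
Maltulose is absent, so GixD is active.
With repressor OxaC bound, *gixE* is not transcribed.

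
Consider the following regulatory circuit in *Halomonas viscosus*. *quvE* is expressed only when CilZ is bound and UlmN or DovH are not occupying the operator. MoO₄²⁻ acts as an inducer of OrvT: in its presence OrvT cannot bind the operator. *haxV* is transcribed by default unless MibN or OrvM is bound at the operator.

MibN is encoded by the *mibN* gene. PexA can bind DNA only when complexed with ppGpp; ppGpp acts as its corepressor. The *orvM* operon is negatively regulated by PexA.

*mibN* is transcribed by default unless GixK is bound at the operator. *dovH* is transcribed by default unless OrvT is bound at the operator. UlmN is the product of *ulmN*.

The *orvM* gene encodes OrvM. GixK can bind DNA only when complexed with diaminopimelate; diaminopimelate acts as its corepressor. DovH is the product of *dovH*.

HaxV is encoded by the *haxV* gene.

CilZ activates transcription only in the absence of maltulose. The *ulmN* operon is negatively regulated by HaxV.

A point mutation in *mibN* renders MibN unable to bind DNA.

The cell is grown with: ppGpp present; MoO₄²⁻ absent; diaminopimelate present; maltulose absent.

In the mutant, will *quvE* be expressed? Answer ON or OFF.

ON

Maltulose is absent, so CilZ is active.
MibN is non-functional in this strain, so it has no effect.
ppGpp is present, so PexA is active.
With repressor PexA bound, *orvM* is not transcribed.
So OrvM is not produced.
With no repressor bound, *haxV* is transcribed.
So HaxV is produced and active.
With repressor HaxV bound, *ulmN* is not transcribed.
So UlmN is not produced.
MoO₄²⁻ is absent, so OrvT is active.
With repressor OrvT bound, *dovH* is not transcribed.
So DovH is not produced.
No repressor is bound and CilZ is active, so *quvE* is transcribed.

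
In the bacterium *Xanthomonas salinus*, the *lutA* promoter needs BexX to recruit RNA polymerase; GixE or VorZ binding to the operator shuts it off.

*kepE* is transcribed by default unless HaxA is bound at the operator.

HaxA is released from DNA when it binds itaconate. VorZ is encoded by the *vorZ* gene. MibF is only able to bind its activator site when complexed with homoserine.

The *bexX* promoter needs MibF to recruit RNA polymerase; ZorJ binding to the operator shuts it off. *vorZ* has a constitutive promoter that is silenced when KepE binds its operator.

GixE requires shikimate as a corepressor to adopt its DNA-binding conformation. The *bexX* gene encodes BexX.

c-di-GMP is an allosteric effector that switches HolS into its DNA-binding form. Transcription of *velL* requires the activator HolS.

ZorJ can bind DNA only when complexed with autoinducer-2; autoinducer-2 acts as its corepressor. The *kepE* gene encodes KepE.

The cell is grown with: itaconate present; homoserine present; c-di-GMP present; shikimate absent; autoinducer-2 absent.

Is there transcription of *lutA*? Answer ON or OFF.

ON

Shikimate is absent, so GixE is inactive.
Homoserine is present, so MibF is active.
Autoinducer-2 is absent, so ZorJ is inactive.
No repressor is bound and MibF is active, so *bexX* is transcribed.
So BexX is produced and active.
Itaconate is present, so HaxA is inactive.
With no repressor bound, *kepE* is transcribed.
So KepE is produced and active.
With repressor KepE bound, *vorZ* is not transcribed.
So VorZ is not produced.
No repressor is bound and BexX is active, so *lutA* is transcribed.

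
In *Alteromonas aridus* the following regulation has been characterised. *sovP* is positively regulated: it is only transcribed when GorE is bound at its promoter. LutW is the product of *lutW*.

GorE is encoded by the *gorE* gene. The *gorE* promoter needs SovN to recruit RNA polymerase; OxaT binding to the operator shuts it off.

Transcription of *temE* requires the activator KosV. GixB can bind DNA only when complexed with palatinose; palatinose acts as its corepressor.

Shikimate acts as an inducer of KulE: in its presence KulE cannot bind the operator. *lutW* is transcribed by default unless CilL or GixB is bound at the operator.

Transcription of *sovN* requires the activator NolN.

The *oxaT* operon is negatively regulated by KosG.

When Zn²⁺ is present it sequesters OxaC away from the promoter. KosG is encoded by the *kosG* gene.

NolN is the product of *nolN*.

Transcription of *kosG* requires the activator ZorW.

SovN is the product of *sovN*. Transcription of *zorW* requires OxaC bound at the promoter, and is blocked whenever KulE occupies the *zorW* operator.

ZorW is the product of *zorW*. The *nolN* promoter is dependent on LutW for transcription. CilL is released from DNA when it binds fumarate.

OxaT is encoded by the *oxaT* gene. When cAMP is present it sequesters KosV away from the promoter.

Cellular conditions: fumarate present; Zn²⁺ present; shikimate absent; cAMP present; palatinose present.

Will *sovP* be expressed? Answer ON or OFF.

Zn²⁺ is present, so OxaC is inactive.
Shikimate is absent, so KulE is active.
With repressor KulE bound, *zorW* is not transcribed.
So ZorW is not produced.
Required activator ZorW is absent, so *kosG* is not transcribed.
So KosG is not produced.
With no repressor bound, *oxaT* is transcribed.
So OxaT is produced and active.
Fumarate is present, so CilL is inactive.
Palatinose is present, so GixB is active.
With repressor GixB bound, *lutW* is not transcribed.
So LutW is not produced.
Required activator LutW is absent, so *nolN* is not transcribed.
So NolN is not produced.
Required activator NolN is absent, so *sovN* is not transcribed.
So SovN is not produced.
With repressor OxaT bound, *gorE* is not transcribed.
So GorE is not produced.
Required activator GorE is absent, so *sovP* is not transcribed.

OFF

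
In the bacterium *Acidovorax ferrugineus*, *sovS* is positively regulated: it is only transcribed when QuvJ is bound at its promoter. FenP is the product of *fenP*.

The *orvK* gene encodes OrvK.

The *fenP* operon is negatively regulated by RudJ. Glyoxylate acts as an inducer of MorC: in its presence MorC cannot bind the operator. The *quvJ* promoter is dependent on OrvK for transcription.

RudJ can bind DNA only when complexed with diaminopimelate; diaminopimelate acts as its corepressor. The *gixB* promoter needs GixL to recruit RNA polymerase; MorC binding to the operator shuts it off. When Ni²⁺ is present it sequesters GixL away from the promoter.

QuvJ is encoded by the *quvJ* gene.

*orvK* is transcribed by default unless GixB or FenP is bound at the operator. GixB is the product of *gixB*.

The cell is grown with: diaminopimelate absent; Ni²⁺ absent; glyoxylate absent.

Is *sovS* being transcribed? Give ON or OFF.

Ni²⁺ is absent, so GixL is active.
Glyoxylate is absent, so MorC is active.
With repressor MorC bound, *gixB* is not transcribed.
So GixB is not produced.
Diaminopimelate is absent, so RudJ is inactive.
With no repressor bound, *fenP* is transcribed.
So FenP is produced and active.
With repressor FenP bound, *orvK* is not transcribed.
So OrvK is not produced.
Required activator OrvK is absent, so *quvJ* is not transcribed.
So QuvJ is not produced.
Required activator QuvJ is absent, so *sovS* is not transcribed.

OFF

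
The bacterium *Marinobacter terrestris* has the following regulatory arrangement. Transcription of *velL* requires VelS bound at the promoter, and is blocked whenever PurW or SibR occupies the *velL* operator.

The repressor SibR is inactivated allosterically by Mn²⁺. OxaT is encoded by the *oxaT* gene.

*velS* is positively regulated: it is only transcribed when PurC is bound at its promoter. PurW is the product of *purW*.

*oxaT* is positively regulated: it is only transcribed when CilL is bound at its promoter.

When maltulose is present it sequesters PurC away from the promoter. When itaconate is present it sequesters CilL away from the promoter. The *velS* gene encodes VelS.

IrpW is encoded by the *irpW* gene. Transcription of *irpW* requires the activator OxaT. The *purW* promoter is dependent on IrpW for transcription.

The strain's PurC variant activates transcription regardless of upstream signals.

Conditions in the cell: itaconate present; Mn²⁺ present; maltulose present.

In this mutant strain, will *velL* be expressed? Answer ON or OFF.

Itaconate is present, so CilL is inactive.
Required activator CilL is absent, so *oxaT* is not transcribed.
So OxaT is not produced.
Required activator OxaT is absent, so *irpW* is not transcribed.
So IrpW is not produced.
Required activator IrpW is absent, so *purW* is not transcribed.
So PurW is not produced.
PurC is constitutively active in this strain.
No repressor is bound and PurC is active, so *velS* is transcribed.
So VelS is produced and active.
Mn²⁺ is present, so SibR is inactive.
No repressor is bound and VelS is active, so *velL* is transcribed.

ON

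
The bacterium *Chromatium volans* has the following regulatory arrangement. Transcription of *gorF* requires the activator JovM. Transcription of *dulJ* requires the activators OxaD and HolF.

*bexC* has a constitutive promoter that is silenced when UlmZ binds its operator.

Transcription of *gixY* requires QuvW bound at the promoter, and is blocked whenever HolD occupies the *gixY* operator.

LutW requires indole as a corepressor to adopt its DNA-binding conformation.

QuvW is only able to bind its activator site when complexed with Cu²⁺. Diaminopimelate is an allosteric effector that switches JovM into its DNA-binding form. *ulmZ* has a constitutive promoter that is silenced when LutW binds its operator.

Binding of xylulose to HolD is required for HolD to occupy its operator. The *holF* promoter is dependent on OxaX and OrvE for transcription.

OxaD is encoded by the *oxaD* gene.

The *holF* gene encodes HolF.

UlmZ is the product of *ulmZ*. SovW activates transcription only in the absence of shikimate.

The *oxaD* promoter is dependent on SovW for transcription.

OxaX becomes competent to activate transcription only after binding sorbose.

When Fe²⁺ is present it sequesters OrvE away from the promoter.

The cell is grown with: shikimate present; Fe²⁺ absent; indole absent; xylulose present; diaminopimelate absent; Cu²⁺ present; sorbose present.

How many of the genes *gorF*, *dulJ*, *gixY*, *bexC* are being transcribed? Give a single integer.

0

Diaminopimelate is absent, so JovM is inactive.
Required activator JovM is absent, so *gorF* is not transcribed.
→ *gorF* is OFF.
Shikimate is present, so SovW is inactive.
Required activator SovW is absent, so *oxaD* is not transcribed.
So OxaD is not produced.
Sorbose is present, so OxaX is active.
Fe²⁺ is absent, so OrvE is active.
No repressor is bound and OxaX and OrvE are active, so *holF* is transcribed.
So HolF is produced and active.
Required activator OxaD is absent, so *dulJ* is not transcribed.
→ *dulJ* is OFF.
Xylulose is present, so HolD is active.
Cu²⁺ is present, so QuvW is active.
With repressor HolD bound, *gixY* is not transcribed.
→ *gixY* is OFF.
Indole is absent, so LutW is inactive.
With no repressor bound, *ulmZ* is transcribed.
So UlmZ is produced and active.
With repressor UlmZ bound, *bexC* is not transcribed.
→ *bexC* is OFF.
0 of the 4 genes are transcribed.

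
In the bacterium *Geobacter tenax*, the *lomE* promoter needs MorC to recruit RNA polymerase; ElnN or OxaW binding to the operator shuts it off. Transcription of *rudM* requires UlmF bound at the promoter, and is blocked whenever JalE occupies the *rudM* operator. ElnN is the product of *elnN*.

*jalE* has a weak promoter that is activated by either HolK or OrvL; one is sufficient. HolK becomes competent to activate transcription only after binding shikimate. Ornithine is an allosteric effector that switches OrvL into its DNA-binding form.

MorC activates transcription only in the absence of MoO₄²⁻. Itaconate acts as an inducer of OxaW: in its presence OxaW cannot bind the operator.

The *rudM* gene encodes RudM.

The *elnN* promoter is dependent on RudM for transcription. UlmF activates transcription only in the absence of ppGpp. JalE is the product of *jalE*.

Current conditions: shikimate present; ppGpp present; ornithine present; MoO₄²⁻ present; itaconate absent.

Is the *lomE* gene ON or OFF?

Shikimate is present, so HolK is active.
Ornithine is present, so OrvL is active.
Activator HolK is present, so *jalE* is transcribed.
So JalE is produced and active.
ppGpp is present, so UlmF is inactive.
With repressor JalE bound, *rudM* is not transcribed.
So RudM is not produced.
Required activator RudM is absent, so *elnN* is not transcribed.
So ElnN is not produced.
Itaconate is absent, so OxaW is active.
MoO₄²⁻ is present, so MorC is inactive.
With repressor OxaW bound, *lomE* is not transcribed.

OFF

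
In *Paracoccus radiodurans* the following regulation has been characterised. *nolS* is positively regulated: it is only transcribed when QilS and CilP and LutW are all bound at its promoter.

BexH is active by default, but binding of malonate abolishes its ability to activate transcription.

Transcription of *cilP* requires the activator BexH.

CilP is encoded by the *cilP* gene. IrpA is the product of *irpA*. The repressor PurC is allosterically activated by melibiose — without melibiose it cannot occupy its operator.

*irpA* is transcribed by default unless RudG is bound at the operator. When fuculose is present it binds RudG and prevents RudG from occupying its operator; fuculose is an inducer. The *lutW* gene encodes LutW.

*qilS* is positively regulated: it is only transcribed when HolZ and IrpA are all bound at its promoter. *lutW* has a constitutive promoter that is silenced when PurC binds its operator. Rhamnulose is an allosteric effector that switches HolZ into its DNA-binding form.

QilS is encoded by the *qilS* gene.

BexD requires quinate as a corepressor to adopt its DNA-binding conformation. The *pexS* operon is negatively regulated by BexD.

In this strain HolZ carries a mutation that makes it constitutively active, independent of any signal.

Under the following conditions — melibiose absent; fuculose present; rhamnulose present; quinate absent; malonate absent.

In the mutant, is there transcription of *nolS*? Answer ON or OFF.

ON

HolZ is constitutively active in this strain.
Fuculose is present, so RudG is inactive.
With no repressor bound, *irpA* is transcribed.
So IrpA is produced and active.
No repressor is bound and HolZ and IrpA are active, so *qilS* is transcribed.
So QilS is produced and active.
Malonate is absent, so BexH is active.
No repressor is bound and BexH is active, so *cilP* is transcribed.
So CilP is produced and active.
Melibiose is absent, so PurC is inactive.
With no repressor bound, *lutW* is transcribed.
So LutW is produced and active.
No repressor is bound and QilS and CilP and LutW are active, so *nolS* is transcribed.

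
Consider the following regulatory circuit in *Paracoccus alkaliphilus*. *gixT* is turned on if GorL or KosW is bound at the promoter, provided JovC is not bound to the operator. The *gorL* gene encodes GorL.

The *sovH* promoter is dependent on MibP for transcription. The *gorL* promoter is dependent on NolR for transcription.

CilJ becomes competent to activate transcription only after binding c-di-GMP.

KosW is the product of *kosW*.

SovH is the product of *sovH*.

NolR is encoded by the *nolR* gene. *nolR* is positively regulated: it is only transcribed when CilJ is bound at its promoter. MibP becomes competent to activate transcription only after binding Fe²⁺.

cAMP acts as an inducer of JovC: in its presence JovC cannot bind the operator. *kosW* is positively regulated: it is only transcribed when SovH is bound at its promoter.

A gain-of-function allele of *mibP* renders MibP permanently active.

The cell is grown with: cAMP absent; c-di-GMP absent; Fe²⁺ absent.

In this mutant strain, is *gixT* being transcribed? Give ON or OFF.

c-di-GMP is absent, so CilJ is inactive.
Required activator CilJ is absent, so *nolR* is not transcribed.
So NolR is not produced.
Required activator NolR is absent, so *gorL* is not transcribed.
So GorL is not produced.
cAMP is absent, so JovC is active.
MibP is constitutively active in this strain.
No repressor is bound and MibP is active, so *sovH* is transcribed.
So SovH is produced and active.
No repressor is bound and SovH is active, so *kosW* is transcribed.
So KosW is produced and active.
With repressor JovC bound, *gixT* is not transcribed.

OFF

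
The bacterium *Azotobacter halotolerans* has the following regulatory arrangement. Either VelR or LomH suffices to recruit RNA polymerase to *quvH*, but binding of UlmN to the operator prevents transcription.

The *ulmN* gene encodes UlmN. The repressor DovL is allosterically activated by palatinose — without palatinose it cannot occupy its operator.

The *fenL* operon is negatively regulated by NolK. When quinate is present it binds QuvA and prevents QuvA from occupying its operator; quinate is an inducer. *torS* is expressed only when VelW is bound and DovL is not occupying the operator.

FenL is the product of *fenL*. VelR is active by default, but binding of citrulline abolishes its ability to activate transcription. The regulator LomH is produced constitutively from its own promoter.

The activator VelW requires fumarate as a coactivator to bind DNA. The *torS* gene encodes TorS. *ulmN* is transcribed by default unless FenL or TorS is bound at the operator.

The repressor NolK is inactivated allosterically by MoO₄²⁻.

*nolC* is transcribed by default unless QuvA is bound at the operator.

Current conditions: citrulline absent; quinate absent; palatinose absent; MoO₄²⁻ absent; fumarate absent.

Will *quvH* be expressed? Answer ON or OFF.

MoO₄²⁻ is absent, so NolK is active.
With repressor NolK bound, *fenL* is not transcribed.
So FenL is not produced.
Palatinose is absent, so DovL is inactive.
Fumarate is absent, so VelW is inactive.
Required activator VelW is absent, so *torS* is not transcribed.
So TorS is not produced.
With no repressor bound, *ulmN* is transcribed.
So UlmN is produced and active.
Citrulline is absent, so VelR is active.
LomH is produced constitutively and is active.
With repressor UlmN bound, *quvH* is not transcribed.

OFF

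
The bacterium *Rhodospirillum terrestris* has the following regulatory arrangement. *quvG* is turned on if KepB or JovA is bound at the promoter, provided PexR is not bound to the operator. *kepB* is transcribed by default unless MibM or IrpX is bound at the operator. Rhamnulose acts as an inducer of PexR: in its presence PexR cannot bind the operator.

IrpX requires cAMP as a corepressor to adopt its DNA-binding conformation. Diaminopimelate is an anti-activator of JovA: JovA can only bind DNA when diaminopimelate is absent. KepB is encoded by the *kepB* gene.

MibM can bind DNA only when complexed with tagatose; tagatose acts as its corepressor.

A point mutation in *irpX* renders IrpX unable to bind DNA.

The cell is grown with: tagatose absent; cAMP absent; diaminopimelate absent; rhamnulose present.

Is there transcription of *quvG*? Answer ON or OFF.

ON

Tagatose is absent, so MibM is inactive.
IrpX is non-functional in this strain, so it has no effect.
With no repressor bound, *kepB* is transcribed.
So KepB is produced and active.
Diaminopimelate is absent, so JovA is active.
Rhamnulose is present, so PexR is inactive.
Activator KepB is present, so *quvG* is transcribed.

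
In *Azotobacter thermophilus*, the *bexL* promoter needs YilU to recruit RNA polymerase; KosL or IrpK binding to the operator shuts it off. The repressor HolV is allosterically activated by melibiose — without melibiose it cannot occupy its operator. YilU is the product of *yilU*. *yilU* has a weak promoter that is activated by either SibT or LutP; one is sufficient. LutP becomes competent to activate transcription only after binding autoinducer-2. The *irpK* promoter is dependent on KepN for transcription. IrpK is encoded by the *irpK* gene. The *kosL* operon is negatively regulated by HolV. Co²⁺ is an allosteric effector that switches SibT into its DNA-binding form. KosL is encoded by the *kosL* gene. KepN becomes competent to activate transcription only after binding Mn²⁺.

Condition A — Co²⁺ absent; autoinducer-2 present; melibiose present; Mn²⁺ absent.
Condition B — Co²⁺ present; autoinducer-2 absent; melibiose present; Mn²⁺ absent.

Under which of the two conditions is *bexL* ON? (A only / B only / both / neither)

both

Condition A:
Co²⁺ is absent, so SibT is inactive.
Autoinducer-2 is present, so LutP is active.
Activator LutP is present, so *yilU* is transcribed.
So YilU is produced and active.
Melibiose is present, so HolV is active.
With repressor HolV bound, *kosL* is not transcribed.
So KosL is not produced.
Mn²⁺ is absent, so KepN is inactive.
Required activator KepN is absent, so *irpK* is not transcribed.
So IrpK is not produced.
No repressor is bound and YilU is active, so *bexL* is transcribed.
→ *bexL* is ON in A.
Condition B:
Co²⁺ is present, so SibT is active.
Autoinducer-2 is absent, so LutP is inactive.
Activator SibT is present, so *yilU* is transcribed.
So YilU is produced and active.
Melibiose is present, so HolV is active.
With repressor HolV bound, *kosL* is not transcribed.
So KosL is not produced.
Mn²⁺ is absent, so KepN is inactive.
Required activator KepN is absent, so *irpK* is not transcribed.
So IrpK is not produced.
No repressor is bound and YilU is active, so *bexL* is transcribed.
→ *bexL* is ON in B.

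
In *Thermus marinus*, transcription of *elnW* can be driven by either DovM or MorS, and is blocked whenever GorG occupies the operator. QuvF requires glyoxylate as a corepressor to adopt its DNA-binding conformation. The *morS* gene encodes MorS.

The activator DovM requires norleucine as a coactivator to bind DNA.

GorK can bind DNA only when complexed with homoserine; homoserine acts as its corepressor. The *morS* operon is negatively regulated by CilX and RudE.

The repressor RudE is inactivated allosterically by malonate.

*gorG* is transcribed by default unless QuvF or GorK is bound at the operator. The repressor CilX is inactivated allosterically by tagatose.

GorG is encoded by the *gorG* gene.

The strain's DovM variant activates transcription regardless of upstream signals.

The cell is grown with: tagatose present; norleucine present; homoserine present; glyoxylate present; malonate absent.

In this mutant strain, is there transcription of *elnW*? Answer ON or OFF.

Glyoxylate is present, so QuvF is active.
Homoserine is present, so GorK is active.
With repressor QuvF bound, *gorG* is not transcribed.
So GorG is not produced.
DovM is constitutively active in this strain.
Tagatose is present, so CilX is inactive.
Malonate is absent, so RudE is active.
With repressor RudE bound, *morS* is not transcribed.
So MorS is not produced.
Activator DovM is present, so *elnW* is transcribed.

ON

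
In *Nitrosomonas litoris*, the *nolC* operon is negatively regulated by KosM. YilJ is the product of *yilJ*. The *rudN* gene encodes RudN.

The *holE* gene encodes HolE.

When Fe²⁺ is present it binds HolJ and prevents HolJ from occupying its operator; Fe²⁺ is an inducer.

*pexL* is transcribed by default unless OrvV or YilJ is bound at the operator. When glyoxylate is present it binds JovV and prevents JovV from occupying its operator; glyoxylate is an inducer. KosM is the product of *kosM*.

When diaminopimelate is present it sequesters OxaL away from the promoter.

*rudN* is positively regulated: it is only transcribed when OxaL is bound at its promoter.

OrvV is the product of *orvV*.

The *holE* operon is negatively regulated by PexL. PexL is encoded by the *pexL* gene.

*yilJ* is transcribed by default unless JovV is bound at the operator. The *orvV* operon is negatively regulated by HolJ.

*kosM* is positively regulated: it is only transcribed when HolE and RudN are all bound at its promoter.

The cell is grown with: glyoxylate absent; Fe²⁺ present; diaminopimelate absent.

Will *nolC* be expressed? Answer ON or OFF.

OFF

Fe²⁺ is present, so HolJ is inactive.
With no repressor bound, *orvV* is transcribed.
So OrvV is produced and active.
Glyoxylate is absent, so JovV is active.
With repressor JovV bound, *yilJ* is not transcribed.
So YilJ is not produced.
With repressor OrvV bound, *pexL* is not transcribed.
So PexL is not produced.
With no repressor bound, *holE* is transcribed.
So HolE is produced and active.
Diaminopimelate is absent, so OxaL is active.
No repressor is bound and OxaL is active, so *rudN* is transcribed.
So RudN is produced and active.
No repressor is bound and HolE and RudN are active, so *kosM* is transcribed.
So KosM is produced and active.
With repressor KosM bound, *nolC* is not transcribed.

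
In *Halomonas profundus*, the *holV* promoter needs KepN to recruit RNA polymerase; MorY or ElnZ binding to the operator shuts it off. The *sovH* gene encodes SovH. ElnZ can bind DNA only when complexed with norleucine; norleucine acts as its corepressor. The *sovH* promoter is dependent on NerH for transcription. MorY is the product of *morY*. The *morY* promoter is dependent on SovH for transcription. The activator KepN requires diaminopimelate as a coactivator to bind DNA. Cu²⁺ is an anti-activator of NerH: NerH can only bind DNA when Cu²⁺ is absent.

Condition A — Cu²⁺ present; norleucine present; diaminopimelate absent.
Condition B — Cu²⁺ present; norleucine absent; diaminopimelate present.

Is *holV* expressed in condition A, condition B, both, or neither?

B only

Condition A:
Cu²⁺ is present, so NerH is inactive.
Required activator NerH is absent, so *sovH* is not transcribed.
So SovH is not produced.
Required activator SovH is absent, so *morY* is not transcribed.
So MorY is not produced.
Norleucine is present, so ElnZ is active.
Diaminopimelate is absent, so KepN is inactive.
With repressor ElnZ bound, *holV* is not transcribed.
→ *holV* is OFF in A.
Condition B:
Cu²⁺ is present, so NerH is inactive.
Required activator NerH is absent, so *sovH* is not transcribed.
So SovH is not produced.
Required activator SovH is absent, so *morY* is not transcribed.
So MorY is not produced.
Norleucine is absent, so ElnZ is inactive.
Diaminopimelate is present, so KepN is active.
No repressor is bound and KepN is active, so *holV* is transcribed.
→ *holV* is ON in B.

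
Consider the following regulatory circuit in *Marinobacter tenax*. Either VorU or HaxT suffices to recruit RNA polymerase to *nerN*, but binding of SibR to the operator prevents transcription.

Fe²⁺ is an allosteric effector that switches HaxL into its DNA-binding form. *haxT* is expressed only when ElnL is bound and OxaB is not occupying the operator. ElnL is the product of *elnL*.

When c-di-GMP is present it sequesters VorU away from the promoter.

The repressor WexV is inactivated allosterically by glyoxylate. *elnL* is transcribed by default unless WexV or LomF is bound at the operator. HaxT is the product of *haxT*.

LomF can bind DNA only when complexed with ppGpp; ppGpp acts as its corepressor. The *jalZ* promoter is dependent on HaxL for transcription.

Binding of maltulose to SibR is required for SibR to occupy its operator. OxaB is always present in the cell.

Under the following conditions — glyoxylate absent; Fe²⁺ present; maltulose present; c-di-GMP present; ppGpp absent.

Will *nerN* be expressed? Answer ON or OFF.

OFF

c-di-GMP is present, so VorU is inactive.
Maltulose is present, so SibR is active.
Glyoxylate is absent, so WexV is active.
ppGpp is absent, so LomF is inactive.
With repressor WexV bound, *elnL* is not transcribed.
So ElnL is not produced.
OxaB is produced constitutively and is active.
With repressor OxaB bound, *haxT* is not transcribed.
So HaxT is not produced.
With repressor SibR bound, *nerN* is not transcribed.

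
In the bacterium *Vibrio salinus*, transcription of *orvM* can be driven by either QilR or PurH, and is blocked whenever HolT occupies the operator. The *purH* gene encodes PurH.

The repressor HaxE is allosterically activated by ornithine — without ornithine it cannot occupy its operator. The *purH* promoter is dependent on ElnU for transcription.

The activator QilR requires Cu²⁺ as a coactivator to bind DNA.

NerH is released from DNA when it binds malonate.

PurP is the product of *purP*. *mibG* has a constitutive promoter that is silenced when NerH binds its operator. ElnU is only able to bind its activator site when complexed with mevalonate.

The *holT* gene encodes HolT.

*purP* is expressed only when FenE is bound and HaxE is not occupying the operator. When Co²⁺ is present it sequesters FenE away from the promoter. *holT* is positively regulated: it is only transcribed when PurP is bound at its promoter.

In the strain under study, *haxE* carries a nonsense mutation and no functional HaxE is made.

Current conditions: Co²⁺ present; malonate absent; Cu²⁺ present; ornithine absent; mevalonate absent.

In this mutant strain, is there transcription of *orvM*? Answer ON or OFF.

HaxE is non-functional in this strain, so it has no effect.
Co²⁺ is present, so FenE is inactive.
Required activator FenE is absent, so *purP* is not transcribed.
So PurP is not produced.
Required activator PurP is absent, so *holT* is not transcribed.
So HolT is not produced.
Cu²⁺ is present, so QilR is active.
Mevalonate is absent, so ElnU is inactive.
Required activator ElnU is absent, so *purH* is not transcribed.
So PurH is not produced.
Activator QilR is present, so *orvM* is transcribed.

ON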